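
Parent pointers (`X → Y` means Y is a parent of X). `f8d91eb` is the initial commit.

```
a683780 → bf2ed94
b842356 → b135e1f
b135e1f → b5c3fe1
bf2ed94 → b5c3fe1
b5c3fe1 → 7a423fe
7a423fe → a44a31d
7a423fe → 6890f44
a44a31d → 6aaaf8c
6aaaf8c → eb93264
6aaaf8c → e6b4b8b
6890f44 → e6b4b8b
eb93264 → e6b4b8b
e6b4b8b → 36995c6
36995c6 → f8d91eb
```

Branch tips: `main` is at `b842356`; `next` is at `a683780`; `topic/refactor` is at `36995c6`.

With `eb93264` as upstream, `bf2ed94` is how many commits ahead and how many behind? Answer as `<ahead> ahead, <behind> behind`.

6 ahead, 0 behind

Reachable from bf2ed94: {36995c6, 6890f44, 6aaaf8c, 7a423fe, a44a31d, b5c3fe1, bf2ed94, e6b4b8b, eb93264, f8d91eb}.
Reachable from eb93264: {36995c6, e6b4b8b, eb93264, f8d91eb}.
Only in bf2ed94's history (ahead): {6890f44, 6aaaf8c, 7a423fe, a44a31d, b5c3fe1, bf2ed94} — 6.
Only in eb93264's history (behind): {} — 0.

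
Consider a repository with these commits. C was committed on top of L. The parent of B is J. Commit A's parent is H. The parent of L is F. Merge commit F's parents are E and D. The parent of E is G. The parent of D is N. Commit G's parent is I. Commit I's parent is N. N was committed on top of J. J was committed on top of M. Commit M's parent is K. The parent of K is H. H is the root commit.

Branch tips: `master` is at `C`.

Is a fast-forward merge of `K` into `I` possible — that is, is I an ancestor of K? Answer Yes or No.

No

A fast-forward from I to K is possible iff I is an ancestor of K.
Ancestors of K: {H, K}.
I is not among them, so fast-forward is not possible.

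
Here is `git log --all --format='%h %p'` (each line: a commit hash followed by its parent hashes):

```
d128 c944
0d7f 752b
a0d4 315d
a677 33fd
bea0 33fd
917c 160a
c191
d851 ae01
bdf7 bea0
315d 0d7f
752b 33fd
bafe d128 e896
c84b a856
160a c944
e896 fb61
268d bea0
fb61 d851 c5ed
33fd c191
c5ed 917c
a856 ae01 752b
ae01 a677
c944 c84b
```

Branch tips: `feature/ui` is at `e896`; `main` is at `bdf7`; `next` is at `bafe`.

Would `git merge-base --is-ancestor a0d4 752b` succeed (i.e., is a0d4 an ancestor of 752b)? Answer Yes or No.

No

Ancestors of 752b: {33fd, 752b, c191}.
a0d4 is not in that set, so it is not an ancestor of 752b.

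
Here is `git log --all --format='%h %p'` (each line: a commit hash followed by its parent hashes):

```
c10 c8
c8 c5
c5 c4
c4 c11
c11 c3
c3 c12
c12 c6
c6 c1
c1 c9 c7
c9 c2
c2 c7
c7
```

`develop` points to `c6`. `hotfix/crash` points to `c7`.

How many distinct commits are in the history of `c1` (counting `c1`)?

4

Walking parent pointers from c1: reachable set = {c1, c2, c7, c9}.
That is 4 commits.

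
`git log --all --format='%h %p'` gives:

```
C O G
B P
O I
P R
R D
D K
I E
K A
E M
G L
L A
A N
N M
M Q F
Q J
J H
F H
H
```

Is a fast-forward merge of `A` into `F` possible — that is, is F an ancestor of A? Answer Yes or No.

Yes

A fast-forward from F to A is possible iff F is an ancestor of A.
Ancestors of A: {A, F, H, J, M, N, Q}.
F is among them, so fast-forward is possible.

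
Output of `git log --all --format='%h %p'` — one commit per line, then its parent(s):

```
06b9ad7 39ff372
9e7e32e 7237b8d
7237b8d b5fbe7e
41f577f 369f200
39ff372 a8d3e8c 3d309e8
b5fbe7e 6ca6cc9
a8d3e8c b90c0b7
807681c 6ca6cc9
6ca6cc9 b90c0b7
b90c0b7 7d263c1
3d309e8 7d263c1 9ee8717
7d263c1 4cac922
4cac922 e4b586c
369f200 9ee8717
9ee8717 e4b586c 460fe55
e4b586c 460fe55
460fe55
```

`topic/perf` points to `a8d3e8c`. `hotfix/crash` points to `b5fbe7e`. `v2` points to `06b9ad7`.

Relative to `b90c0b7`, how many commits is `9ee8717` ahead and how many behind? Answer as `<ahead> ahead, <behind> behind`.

Reachable from 9ee8717: {460fe55, 9ee8717, e4b586c}.
Reachable from b90c0b7: {460fe55, 4cac922, 7d263c1, b90c0b7, e4b586c}.
Only in 9ee8717's history (ahead): {9ee8717} — 1.
Only in b90c0b7's history (behind): {4cac922, 7d263c1, b90c0b7} — 3.

1 ahead, 3 behind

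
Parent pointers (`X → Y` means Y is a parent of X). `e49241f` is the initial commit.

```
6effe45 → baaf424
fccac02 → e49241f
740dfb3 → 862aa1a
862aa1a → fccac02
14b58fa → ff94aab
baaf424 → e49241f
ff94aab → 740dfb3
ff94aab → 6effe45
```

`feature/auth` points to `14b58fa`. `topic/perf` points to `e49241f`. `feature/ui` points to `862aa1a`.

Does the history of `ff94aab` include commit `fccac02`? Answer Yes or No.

Yes

Ancestors of ff94aab (commits reachable by following parents): {6effe45, 740dfb3, 862aa1a, baaf424, e49241f, fccac02, ff94aab}.
fccac02 is in that set, so it is an ancestor of ff94aab.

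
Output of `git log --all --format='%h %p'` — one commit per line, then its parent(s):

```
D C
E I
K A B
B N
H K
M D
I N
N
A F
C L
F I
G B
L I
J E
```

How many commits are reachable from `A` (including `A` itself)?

Walking parent pointers from A: reachable set = {A, F, I, N}.
That is 4 commits.

4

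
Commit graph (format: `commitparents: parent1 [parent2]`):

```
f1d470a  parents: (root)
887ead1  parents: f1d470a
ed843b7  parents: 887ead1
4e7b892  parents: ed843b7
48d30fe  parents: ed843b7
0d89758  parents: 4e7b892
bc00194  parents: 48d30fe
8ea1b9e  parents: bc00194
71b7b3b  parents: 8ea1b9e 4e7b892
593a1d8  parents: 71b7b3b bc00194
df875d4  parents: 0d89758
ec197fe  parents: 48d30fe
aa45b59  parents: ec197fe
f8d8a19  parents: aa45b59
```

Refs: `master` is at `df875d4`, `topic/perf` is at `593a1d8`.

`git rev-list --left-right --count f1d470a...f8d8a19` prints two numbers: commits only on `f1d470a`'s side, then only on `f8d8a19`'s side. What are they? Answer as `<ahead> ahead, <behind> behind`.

0 ahead, 6 behind

Reachable from f1d470a: {f1d470a}.
Reachable from f8d8a19: {48d30fe, 887ead1, aa45b59, ec197fe, ed843b7, f1d470a, f8d8a19}.
Only in f1d470a's history (ahead): {} — 0.
Only in f8d8a19's history (behind): {48d30fe, 887ead1, aa45b59, ec197fe, ed843b7, f8d8a19} — 6.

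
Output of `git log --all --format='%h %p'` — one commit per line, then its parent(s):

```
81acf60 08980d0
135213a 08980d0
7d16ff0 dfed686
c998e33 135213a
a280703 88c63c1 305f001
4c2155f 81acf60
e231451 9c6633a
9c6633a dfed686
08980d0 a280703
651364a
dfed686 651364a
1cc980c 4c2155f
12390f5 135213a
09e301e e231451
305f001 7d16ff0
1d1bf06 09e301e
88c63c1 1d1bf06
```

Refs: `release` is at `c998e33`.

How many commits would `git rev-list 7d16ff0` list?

3

Walking parent pointers from 7d16ff0: reachable set = {651364a, 7d16ff0, dfed686}.
That is 3 commits.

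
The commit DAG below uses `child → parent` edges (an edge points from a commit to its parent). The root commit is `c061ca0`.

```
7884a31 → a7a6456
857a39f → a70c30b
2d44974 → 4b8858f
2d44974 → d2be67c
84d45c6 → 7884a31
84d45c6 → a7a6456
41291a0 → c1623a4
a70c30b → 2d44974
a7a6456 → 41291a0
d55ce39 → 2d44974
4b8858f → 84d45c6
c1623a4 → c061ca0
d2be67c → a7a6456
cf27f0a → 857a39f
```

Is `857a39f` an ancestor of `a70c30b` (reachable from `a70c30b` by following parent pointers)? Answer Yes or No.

No

Ancestors of a70c30b: {2d44974, 41291a0, 4b8858f, 7884a31, 84d45c6, a70c30b, a7a6456, c061ca0, c1623a4, d2be67c}.
857a39f is not in that set, so it is not an ancestor of a70c30b.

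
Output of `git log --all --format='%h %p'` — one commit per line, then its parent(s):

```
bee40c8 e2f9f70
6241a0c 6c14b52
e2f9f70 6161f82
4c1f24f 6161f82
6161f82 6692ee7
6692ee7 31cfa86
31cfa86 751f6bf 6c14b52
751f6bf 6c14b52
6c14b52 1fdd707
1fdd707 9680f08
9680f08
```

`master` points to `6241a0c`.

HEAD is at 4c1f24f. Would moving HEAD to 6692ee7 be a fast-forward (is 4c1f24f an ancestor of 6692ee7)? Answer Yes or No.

No

A fast-forward from 4c1f24f to 6692ee7 is possible iff 4c1f24f is an ancestor of 6692ee7.
Ancestors of 6692ee7: {1fdd707, 31cfa86, 6692ee7, 6c14b52, 751f6bf, 9680f08}.
4c1f24f is not among them, so fast-forward is not possible.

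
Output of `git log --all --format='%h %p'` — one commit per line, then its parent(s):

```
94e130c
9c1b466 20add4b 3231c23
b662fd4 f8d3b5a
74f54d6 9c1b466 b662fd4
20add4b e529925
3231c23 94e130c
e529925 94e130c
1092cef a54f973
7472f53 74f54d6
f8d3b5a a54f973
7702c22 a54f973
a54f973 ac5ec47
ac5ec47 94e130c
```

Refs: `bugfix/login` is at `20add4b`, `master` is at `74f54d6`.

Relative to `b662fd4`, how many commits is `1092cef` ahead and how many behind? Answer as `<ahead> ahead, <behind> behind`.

1 ahead, 2 behind

Reachable from 1092cef: {1092cef, 94e130c, a54f973, ac5ec47}.
Reachable from b662fd4: {94e130c, a54f973, ac5ec47, b662fd4, f8d3b5a}.
Only in 1092cef's history (ahead): {1092cef} — 1.
Only in b662fd4's history (behind): {b662fd4, f8d3b5a} — 2.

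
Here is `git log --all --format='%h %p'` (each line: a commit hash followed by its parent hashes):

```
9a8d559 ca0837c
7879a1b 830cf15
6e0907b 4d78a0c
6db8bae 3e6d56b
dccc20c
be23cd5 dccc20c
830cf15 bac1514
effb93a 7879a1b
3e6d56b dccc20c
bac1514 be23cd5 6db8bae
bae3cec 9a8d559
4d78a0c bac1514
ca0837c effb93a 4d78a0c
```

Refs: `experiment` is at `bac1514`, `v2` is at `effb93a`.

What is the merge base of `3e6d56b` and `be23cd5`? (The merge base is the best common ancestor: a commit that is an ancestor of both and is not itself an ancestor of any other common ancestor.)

dccc20c

Ancestors of 3e6d56b: {3e6d56b, dccc20c}.
Ancestors of be23cd5: {be23cd5, dccc20c}.
Common ancestors: {dccc20c}.
The only common ancestor is dccc20c, so it is the merge base.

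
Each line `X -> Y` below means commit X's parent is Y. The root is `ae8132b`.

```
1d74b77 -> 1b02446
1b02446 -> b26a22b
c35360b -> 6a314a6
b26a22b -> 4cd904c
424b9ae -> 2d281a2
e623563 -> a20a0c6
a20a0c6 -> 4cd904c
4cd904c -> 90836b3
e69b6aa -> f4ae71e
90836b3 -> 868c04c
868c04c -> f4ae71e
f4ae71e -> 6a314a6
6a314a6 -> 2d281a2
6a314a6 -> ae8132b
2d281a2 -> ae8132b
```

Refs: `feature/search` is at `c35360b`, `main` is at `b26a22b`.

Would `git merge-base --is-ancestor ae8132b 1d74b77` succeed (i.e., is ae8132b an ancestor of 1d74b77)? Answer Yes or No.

Ancestors of 1d74b77 (commits reachable by following parents): {1b02446, 1d74b77, 2d281a2, 4cd904c, 6a314a6, 868c04c, 90836b3, ae8132b, b26a22b, f4ae71e}.
ae8132b is in that set, so it is an ancestor of 1d74b77.

Yes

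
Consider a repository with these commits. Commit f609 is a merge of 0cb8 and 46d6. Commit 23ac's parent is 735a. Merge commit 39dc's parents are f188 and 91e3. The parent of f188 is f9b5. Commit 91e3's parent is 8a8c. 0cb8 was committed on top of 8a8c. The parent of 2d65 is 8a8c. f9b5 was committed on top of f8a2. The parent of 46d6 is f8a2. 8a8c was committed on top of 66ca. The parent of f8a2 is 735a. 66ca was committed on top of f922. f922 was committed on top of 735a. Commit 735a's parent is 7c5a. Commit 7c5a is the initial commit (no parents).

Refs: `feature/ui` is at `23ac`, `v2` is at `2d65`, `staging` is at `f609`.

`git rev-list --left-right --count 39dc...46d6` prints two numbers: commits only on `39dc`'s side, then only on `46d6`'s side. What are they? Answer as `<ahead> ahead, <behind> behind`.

Reachable from 39dc: {39dc, 66ca, 735a, 7c5a, 8a8c, 91e3, f188, f8a2, f922, f9b5}.
Reachable from 46d6: {46d6, 735a, 7c5a, f8a2}.
Only in 39dc's history (ahead): {39dc, 66ca, 8a8c, 91e3, f188, f922, f9b5} — 7.
Only in 46d6's history (behind): {46d6} — 1.

7 ahead, 1 behind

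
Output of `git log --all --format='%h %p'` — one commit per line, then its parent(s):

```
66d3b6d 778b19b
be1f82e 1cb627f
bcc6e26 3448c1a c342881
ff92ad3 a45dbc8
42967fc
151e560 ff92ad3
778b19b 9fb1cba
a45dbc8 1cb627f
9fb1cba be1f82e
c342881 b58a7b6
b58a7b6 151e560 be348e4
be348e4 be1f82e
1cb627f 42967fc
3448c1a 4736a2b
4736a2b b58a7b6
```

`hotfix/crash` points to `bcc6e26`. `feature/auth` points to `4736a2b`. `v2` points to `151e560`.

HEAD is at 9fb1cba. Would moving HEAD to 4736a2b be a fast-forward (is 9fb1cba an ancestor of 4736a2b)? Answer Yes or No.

A fast-forward from 9fb1cba to 4736a2b is possible iff 9fb1cba is an ancestor of 4736a2b.
Ancestors of 4736a2b: {151e560, 1cb627f, 42967fc, 4736a2b, a45dbc8, b58a7b6, be1f82e, be348e4, ff92ad3}.
9fb1cba is not among them, so fast-forward is not possible.

No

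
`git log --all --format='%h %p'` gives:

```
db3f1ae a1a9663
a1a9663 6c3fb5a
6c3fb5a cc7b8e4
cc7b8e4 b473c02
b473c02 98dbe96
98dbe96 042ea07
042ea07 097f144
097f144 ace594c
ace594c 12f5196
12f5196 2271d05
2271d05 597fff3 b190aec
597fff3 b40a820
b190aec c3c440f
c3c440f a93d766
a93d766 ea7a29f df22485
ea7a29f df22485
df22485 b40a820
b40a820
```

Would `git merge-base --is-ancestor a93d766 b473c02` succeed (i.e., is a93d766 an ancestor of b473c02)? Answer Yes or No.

Yes

Ancestors of b473c02 (commits reachable by following parents): {042ea07, 097f144, 12f5196, 2271d05, 597fff3, 98dbe96, a93d766, ace594c, b190aec, b40a820, b473c02, c3c440f, df22485, ea7a29f}.
a93d766 is in that set, so it is an ancestor of b473c02.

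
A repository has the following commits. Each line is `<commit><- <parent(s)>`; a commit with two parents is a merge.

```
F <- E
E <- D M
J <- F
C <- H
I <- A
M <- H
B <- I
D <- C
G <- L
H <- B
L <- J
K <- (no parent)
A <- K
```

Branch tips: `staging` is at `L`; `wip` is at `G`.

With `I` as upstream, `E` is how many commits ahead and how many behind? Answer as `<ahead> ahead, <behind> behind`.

6 ahead, 0 behind

Reachable from E: {A, B, C, D, E, H, I, K, M}.
Reachable from I: {A, I, K}.
Only in E's history (ahead): {B, C, D, E, H, M} — 6.
Only in I's history (behind): {} — 0.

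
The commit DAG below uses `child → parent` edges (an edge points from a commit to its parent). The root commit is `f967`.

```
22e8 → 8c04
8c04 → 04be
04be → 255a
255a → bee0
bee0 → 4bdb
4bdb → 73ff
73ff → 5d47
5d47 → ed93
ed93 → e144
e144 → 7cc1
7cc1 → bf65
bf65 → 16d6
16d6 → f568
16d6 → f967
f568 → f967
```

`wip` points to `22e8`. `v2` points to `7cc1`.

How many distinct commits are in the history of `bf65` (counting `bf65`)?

Walking parent pointers from bf65: reachable set = {16d6, bf65, f568, f967}.
That is 4 commits.

4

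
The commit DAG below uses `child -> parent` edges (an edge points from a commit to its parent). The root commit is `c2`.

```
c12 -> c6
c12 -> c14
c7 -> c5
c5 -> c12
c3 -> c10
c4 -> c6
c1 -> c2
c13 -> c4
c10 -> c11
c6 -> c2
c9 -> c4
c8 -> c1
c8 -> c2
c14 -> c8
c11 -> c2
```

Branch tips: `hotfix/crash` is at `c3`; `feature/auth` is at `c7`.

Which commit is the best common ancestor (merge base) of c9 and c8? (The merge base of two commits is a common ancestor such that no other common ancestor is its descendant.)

Ancestors of c9: {c2, c4, c6, c9}.
Ancestors of c8: {c1, c2, c8}.
Common ancestors: {c2}.
The only common ancestor is c2, so it is the merge base.

c2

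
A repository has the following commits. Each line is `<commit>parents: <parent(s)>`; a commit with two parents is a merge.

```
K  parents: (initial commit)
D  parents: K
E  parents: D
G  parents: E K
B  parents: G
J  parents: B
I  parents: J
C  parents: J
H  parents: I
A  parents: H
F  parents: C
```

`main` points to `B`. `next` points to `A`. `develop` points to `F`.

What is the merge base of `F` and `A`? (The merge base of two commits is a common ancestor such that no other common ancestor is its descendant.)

Ancestors of F: {B, C, D, E, F, G, J, K}.
Ancestors of A: {A, B, D, E, G, H, I, J, K}.
Common ancestors: {B, D, E, G, J, K}.
Among these, J is not an ancestor of any other common ancestor — it is the merge base.

J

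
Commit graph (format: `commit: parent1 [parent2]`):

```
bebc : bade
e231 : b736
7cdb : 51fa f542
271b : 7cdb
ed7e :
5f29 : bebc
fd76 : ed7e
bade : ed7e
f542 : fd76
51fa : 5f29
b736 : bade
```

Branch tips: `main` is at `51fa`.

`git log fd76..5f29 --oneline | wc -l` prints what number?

Reachable from 5f29: {5f29, bade, bebc, ed7e}.
Reachable from fd76: {ed7e, fd76}.
In 5f29's history but not fd76's: {5f29, bade, bebc} — 3 commits.

3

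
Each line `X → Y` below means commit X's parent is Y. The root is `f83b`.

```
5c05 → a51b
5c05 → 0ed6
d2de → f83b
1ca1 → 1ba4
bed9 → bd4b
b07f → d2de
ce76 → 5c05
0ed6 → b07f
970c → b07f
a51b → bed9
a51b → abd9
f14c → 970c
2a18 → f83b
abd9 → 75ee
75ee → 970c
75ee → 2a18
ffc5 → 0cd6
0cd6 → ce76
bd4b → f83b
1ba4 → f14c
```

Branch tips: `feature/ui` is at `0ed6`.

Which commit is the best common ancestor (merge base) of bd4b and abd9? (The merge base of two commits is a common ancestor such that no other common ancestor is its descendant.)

Ancestors of bd4b: {bd4b, f83b}.
Ancestors of abd9: {2a18, 75ee, 970c, abd9, b07f, d2de, f83b}.
Common ancestors: {f83b}.
The only common ancestor is f83b, so it is the merge base.

f83b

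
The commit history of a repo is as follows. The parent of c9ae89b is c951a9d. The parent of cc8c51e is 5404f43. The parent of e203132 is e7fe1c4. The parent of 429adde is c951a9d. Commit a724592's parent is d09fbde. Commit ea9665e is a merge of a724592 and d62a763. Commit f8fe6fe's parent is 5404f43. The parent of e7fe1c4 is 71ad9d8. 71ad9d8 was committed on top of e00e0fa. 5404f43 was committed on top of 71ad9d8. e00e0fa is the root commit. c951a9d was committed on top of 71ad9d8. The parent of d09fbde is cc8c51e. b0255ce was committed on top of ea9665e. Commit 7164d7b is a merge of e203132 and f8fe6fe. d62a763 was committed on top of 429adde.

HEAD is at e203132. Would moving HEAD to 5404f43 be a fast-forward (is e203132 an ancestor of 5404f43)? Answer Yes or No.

A fast-forward from e203132 to 5404f43 is possible iff e203132 is an ancestor of 5404f43.
Ancestors of 5404f43: {5404f43, 71ad9d8, e00e0fa}.
e203132 is not among them, so fast-forward is not possible.

No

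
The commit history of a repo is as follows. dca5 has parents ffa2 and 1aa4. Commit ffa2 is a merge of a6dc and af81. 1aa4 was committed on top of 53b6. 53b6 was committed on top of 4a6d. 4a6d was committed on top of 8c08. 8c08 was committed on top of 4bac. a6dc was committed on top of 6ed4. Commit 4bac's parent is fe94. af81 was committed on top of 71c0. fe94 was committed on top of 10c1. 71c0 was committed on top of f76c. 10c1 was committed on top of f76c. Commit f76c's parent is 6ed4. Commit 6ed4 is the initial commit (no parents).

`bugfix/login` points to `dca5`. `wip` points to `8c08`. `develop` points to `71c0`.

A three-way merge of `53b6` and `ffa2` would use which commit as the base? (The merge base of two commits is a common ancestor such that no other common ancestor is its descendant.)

Ancestors of 53b6: {10c1, 4a6d, 4bac, 53b6, 6ed4, 8c08, f76c, fe94}.
Ancestors of ffa2: {6ed4, 71c0, a6dc, af81, f76c, ffa2}.
Common ancestors: {6ed4, f76c}.
Among these, f76c is not an ancestor of any other common ancestor — it is the merge base.

f76c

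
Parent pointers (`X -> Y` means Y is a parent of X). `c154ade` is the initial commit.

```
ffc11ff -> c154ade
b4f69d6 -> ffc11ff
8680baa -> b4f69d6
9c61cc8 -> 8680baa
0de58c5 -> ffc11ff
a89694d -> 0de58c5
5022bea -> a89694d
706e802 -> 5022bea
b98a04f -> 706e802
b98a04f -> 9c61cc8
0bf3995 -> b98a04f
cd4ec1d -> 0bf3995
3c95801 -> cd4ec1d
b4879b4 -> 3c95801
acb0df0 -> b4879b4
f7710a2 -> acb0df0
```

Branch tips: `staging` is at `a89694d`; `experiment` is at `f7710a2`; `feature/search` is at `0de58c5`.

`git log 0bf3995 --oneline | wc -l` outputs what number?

Walking parent pointers from 0bf3995: reachable set = {0bf3995, 0de58c5, 5022bea, 706e802, 8680baa, 9c61cc8, a89694d, b4f69d6, b98a04f, c154ade, ffc11ff}.
That is 11 commits.

11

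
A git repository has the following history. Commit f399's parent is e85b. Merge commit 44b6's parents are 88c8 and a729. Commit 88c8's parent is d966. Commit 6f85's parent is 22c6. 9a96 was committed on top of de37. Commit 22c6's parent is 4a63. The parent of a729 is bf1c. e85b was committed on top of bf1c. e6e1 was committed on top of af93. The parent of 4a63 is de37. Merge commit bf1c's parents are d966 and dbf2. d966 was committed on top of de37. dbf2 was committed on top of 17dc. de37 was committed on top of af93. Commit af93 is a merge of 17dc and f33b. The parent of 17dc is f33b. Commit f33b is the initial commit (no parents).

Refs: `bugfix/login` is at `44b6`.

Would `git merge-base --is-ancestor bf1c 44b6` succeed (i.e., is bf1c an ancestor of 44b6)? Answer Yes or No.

Yes

Ancestors of 44b6 (commits reachable by following parents): {17dc, 44b6, 88c8, a729, af93, bf1c, d966, dbf2, de37, f33b}.
bf1c is in that set, so it is an ancestor of 44b6.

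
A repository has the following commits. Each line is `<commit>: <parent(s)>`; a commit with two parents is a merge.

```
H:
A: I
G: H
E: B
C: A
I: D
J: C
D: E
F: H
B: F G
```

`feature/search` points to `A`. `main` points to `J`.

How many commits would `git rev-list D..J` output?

4

Reachable from J: {A, B, C, D, E, F, G, H, I, J}.
Reachable from D: {B, D, E, F, G, H}.
In J's history but not D's: {A, C, I, J} — 4 commits.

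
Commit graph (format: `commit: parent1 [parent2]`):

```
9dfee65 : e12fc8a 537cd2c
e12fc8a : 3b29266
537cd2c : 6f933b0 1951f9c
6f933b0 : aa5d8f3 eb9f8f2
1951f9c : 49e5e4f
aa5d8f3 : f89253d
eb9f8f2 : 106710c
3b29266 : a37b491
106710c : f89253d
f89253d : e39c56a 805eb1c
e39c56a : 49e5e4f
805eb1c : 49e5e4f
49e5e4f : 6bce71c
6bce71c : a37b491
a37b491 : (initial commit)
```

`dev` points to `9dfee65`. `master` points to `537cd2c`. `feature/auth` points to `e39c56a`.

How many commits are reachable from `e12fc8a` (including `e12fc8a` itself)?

3

Walking parent pointers from e12fc8a: reachable set = {3b29266, a37b491, e12fc8a}.
That is 3 commits.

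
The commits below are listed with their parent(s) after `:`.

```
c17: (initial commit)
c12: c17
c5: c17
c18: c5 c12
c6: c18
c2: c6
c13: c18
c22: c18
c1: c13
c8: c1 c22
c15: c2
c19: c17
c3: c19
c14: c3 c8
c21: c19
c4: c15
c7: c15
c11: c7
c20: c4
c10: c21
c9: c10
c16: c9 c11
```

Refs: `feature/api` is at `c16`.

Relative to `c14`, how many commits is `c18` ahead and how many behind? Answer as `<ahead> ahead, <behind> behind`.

0 ahead, 7 behind

Reachable from c18: {c12, c17, c18, c5}.
Reachable from c14: {c1, c12, c13, c14, c17, c18, c19, c22, c3, c5, c8}.
Only in c18's history (ahead): {} — 0.
Only in c14's history (behind): {c1, c13, c14, c19, c22, c3, c8} — 7.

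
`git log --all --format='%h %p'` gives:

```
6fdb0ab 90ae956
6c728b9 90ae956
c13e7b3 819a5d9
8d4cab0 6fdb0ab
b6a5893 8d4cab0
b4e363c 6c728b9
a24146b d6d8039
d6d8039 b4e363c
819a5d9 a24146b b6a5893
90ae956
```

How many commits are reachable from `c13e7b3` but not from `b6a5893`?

Reachable from c13e7b3: {6c728b9, 6fdb0ab, 819a5d9, 8d4cab0, 90ae956, a24146b, b4e363c, b6a5893, c13e7b3, d6d8039}.
Reachable from b6a5893: {6fdb0ab, 8d4cab0, 90ae956, b6a5893}.
In c13e7b3's history but not b6a5893's: {6c728b9, 819a5d9, a24146b, b4e363c, c13e7b3, d6d8039} — 6 commits.

6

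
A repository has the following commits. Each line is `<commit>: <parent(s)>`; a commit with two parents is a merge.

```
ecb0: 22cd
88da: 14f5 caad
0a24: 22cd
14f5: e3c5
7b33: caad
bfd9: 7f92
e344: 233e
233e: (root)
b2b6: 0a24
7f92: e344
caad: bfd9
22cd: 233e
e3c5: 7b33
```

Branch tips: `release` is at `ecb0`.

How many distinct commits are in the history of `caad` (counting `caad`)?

5

Walking parent pointers from caad: reachable set = {233e, 7f92, bfd9, caad, e344}.
That is 5 commits.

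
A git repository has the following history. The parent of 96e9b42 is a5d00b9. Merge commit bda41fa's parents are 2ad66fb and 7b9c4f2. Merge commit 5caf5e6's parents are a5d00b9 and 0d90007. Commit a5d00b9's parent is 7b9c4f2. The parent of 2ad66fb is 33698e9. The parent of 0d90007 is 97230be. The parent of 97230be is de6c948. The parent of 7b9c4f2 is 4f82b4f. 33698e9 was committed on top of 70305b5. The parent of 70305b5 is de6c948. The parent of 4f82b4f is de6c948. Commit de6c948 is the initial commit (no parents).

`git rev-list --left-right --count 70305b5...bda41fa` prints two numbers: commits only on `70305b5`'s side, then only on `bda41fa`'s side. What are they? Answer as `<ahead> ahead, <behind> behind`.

Reachable from 70305b5: {70305b5, de6c948}.
Reachable from bda41fa: {2ad66fb, 33698e9, 4f82b4f, 70305b5, 7b9c4f2, bda41fa, de6c948}.
Only in 70305b5's history (ahead): {} — 0.
Only in bda41fa's history (behind): {2ad66fb, 33698e9, 4f82b4f, 7b9c4f2, bda41fa} — 5.

0 ahead, 5 behind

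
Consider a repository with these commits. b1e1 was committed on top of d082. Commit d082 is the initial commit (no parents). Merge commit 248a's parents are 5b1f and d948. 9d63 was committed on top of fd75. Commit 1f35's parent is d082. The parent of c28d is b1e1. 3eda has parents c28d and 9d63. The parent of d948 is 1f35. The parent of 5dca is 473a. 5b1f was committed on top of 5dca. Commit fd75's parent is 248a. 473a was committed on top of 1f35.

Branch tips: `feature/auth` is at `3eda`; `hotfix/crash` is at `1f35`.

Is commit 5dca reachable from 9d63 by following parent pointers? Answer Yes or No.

Ancestors of 9d63 (commits reachable by following parents): {1f35, 248a, 473a, 5b1f, 5dca, 9d63, d082, d948, fd75}.
5dca is in that set, so it is an ancestor of 9d63.

Yes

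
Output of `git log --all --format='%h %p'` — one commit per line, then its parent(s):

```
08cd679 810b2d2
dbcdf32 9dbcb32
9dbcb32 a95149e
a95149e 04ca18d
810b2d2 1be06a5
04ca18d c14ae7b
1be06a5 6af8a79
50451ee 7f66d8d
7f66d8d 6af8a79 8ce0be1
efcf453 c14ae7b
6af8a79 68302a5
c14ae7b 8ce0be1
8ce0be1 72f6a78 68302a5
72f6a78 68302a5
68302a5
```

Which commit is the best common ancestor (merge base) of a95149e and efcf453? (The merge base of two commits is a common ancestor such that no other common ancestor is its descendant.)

Ancestors of a95149e: {04ca18d, 68302a5, 72f6a78, 8ce0be1, a95149e, c14ae7b}.
Ancestors of efcf453: {68302a5, 72f6a78, 8ce0be1, c14ae7b, efcf453}.
Common ancestors: {68302a5, 72f6a78, 8ce0be1, c14ae7b}.
Among these, c14ae7b is not an ancestor of any other common ancestor — it is the merge base.

c14ae7b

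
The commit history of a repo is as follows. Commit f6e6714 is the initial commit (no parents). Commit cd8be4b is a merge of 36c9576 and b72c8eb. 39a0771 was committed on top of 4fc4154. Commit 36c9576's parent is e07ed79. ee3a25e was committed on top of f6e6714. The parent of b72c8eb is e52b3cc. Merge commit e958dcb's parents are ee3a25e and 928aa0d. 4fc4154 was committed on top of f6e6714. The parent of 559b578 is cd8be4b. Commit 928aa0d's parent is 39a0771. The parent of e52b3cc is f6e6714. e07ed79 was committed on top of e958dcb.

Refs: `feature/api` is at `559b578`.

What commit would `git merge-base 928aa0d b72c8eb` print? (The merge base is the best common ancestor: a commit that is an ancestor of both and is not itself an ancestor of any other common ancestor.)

f6e6714

Ancestors of 928aa0d: {39a0771, 4fc4154, 928aa0d, f6e6714}.
Ancestors of b72c8eb: {b72c8eb, e52b3cc, f6e6714}.
Common ancestors: {f6e6714}.
The only common ancestor is f6e6714, so it is the merge base.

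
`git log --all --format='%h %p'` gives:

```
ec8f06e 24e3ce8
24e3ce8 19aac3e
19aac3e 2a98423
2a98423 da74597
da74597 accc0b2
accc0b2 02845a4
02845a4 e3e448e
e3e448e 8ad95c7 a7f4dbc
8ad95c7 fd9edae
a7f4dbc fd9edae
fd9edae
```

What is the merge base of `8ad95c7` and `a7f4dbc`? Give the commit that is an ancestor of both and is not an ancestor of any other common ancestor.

fd9edae

Ancestors of 8ad95c7: {8ad95c7, fd9edae}.
Ancestors of a7f4dbc: {a7f4dbc, fd9edae}.
Common ancestors: {fd9edae}.
The only common ancestor is fd9edae, so it is the merge base.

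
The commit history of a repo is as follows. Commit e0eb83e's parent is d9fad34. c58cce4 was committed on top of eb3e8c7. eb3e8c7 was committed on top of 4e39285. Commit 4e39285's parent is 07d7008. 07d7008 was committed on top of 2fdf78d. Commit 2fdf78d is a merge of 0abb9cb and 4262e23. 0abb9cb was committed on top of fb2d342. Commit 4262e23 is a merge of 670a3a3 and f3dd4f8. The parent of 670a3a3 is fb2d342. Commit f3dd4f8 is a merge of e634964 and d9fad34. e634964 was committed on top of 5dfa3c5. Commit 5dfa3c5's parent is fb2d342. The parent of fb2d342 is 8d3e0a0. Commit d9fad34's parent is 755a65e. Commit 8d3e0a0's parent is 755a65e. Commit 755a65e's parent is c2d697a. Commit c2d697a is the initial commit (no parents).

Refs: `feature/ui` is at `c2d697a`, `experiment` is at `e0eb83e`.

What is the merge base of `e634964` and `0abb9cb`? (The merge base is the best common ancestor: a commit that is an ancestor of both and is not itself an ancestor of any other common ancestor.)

Ancestors of e634964: {5dfa3c5, 755a65e, 8d3e0a0, c2d697a, e634964, fb2d342}.
Ancestors of 0abb9cb: {0abb9cb, 755a65e, 8d3e0a0, c2d697a, fb2d342}.
Common ancestors: {755a65e, 8d3e0a0, c2d697a, fb2d342}.
Among these, fb2d342 is not an ancestor of any other common ancestor — it is the merge base.

fb2d342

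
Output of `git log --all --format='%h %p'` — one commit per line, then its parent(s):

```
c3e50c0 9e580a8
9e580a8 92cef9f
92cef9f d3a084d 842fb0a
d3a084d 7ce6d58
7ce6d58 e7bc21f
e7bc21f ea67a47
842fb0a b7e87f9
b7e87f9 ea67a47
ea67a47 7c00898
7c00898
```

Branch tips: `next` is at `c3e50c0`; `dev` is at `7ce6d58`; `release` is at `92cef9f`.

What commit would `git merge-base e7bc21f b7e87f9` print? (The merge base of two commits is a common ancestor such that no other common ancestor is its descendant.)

ea67a47

Ancestors of e7bc21f: {7c00898, e7bc21f, ea67a47}.
Ancestors of b7e87f9: {7c00898, b7e87f9, ea67a47}.
Common ancestors: {7c00898, ea67a47}.
Among these, ea67a47 is not an ancestor of any other common ancestor — it is the merge base.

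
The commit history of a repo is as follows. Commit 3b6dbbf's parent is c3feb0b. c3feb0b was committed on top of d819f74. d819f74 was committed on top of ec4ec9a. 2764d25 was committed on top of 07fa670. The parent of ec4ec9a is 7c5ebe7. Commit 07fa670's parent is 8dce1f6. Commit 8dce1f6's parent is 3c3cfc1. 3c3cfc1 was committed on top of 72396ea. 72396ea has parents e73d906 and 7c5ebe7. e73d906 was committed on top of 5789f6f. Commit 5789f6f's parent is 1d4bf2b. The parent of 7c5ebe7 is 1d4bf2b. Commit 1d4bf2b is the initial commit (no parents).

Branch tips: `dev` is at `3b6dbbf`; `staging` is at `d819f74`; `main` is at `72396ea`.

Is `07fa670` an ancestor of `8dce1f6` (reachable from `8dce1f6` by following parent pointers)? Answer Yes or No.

Ancestors of 8dce1f6: {1d4bf2b, 3c3cfc1, 5789f6f, 72396ea, 7c5ebe7, 8dce1f6, e73d906}.
07fa670 is not in that set, so it is not an ancestor of 8dce1f6.

No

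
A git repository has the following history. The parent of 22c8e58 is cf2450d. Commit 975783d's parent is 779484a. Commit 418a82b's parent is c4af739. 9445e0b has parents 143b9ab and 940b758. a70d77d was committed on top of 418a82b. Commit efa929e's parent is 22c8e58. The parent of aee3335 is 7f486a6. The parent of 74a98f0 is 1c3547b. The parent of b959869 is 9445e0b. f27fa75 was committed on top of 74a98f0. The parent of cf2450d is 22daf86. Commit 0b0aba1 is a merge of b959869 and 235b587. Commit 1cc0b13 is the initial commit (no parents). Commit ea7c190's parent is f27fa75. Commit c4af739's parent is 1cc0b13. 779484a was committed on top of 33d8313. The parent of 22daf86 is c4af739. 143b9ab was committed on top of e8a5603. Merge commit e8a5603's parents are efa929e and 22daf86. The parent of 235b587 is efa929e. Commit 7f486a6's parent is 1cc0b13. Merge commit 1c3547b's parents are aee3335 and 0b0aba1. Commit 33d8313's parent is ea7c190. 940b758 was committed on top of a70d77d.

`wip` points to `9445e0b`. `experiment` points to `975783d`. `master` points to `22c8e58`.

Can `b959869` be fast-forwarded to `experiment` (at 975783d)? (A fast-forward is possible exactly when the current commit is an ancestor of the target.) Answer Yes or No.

A fast-forward from b959869 to 975783d is possible iff b959869 is an ancestor of 975783d.
Ancestors of 975783d: {0b0aba1, 143b9ab, 1c3547b, 1cc0b13, 22c8e58, 22daf86, 235b587, 33d8313, 418a82b, 74a98f0, 779484a, 7f486a6, 940b758, 9445e0b, 975783d, a70d77d, aee3335, b959869, c4af739, cf2450d, e8a5603, ea7c190, efa929e, f27fa75}.
b959869 is among them, so fast-forward is possible.

Yes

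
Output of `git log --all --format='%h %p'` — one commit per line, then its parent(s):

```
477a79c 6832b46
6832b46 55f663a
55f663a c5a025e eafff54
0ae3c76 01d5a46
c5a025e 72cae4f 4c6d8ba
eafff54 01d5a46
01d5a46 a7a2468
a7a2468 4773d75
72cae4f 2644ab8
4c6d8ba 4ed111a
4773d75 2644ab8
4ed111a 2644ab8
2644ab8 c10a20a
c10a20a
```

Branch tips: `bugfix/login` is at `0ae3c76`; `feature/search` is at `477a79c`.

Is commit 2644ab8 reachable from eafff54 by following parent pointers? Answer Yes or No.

Ancestors of eafff54 (commits reachable by following parents): {01d5a46, 2644ab8, 4773d75, a7a2468, c10a20a, eafff54}.
2644ab8 is in that set, so it is an ancestor of eafff54.

Yes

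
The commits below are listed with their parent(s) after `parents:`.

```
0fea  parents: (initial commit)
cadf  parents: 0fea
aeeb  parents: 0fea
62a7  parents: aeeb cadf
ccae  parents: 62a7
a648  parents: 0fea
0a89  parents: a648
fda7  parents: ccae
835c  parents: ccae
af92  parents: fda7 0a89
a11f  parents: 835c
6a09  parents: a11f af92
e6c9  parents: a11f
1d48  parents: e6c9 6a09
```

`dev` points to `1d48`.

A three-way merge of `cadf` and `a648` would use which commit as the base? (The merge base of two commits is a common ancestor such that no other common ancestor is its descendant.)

0fea

Ancestors of cadf: {0fea, cadf}.
Ancestors of a648: {0fea, a648}.
Common ancestors: {0fea}.
The only common ancestor is 0fea, so it is the merge base.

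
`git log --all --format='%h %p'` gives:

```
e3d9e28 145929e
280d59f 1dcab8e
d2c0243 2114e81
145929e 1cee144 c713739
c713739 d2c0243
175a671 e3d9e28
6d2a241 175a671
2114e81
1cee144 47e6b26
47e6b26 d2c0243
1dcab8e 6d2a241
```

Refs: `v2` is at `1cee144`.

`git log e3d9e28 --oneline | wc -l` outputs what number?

7

Walking parent pointers from e3d9e28: reachable set = {145929e, 1cee144, 2114e81, 47e6b26, c713739, d2c0243, e3d9e28}.
That is 7 commits.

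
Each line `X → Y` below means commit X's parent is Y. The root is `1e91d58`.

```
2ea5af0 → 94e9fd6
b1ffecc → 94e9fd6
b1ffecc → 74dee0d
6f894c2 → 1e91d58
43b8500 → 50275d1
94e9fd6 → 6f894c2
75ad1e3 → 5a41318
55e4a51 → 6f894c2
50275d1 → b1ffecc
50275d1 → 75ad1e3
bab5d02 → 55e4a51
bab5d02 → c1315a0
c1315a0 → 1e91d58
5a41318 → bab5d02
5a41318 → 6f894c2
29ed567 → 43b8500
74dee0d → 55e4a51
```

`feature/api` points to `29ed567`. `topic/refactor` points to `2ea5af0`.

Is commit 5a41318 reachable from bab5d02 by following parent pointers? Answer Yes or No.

Ancestors of bab5d02: {1e91d58, 55e4a51, 6f894c2, bab5d02, c1315a0}.
5a41318 is not in that set, so it is not an ancestor of bab5d02.

No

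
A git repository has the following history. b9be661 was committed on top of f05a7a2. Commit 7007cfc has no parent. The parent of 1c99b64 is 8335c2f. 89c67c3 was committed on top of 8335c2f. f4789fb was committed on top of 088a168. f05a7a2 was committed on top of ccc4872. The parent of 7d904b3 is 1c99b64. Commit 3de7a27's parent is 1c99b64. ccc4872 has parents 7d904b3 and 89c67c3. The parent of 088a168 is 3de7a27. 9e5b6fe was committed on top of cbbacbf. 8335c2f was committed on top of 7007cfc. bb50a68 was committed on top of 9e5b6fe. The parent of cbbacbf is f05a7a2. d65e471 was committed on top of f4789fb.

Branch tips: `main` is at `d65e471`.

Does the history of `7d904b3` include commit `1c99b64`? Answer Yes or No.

Yes

Ancestors of 7d904b3 (commits reachable by following parents): {1c99b64, 7007cfc, 7d904b3, 8335c2f}.
1c99b64 is in that set, so it is an ancestor of 7d904b3.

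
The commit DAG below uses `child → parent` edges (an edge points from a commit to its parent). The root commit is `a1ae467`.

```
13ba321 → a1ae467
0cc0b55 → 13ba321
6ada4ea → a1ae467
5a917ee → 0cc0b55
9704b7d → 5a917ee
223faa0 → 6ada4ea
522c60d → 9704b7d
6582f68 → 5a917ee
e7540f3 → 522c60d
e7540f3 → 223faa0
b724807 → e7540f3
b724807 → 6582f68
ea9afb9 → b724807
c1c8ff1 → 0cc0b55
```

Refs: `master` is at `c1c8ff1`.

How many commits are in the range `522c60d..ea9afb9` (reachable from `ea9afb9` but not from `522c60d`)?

6

Reachable from ea9afb9: {0cc0b55, 13ba321, 223faa0, 522c60d, 5a917ee, 6582f68, 6ada4ea, 9704b7d, a1ae467, b724807, e7540f3, ea9afb9}.
Reachable from 522c60d: {0cc0b55, 13ba321, 522c60d, 5a917ee, 9704b7d, a1ae467}.
In ea9afb9's history but not 522c60d's: {223faa0, 6582f68, 6ada4ea, b724807, e7540f3, ea9afb9} — 6 commits.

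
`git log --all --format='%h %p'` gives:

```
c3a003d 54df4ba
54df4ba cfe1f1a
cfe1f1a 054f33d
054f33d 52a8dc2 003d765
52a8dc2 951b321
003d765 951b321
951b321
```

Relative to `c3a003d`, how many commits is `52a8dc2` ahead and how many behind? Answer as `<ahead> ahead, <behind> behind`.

0 ahead, 5 behind

Reachable from 52a8dc2: {52a8dc2, 951b321}.
Reachable from c3a003d: {003d765, 054f33d, 52a8dc2, 54df4ba, 951b321, c3a003d, cfe1f1a}.
Only in 52a8dc2's history (ahead): {} — 0.
Only in c3a003d's history (behind): {003d765, 054f33d, 54df4ba, c3a003d, cfe1f1a} — 5.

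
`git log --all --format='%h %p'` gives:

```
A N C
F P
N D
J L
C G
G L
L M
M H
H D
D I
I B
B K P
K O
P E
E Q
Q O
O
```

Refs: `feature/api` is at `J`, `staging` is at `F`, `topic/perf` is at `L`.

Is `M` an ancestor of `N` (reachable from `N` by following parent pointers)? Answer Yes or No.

No

Ancestors of N: {B, D, E, I, K, N, O, P, Q}.
M is not in that set, so it is not an ancestor of N.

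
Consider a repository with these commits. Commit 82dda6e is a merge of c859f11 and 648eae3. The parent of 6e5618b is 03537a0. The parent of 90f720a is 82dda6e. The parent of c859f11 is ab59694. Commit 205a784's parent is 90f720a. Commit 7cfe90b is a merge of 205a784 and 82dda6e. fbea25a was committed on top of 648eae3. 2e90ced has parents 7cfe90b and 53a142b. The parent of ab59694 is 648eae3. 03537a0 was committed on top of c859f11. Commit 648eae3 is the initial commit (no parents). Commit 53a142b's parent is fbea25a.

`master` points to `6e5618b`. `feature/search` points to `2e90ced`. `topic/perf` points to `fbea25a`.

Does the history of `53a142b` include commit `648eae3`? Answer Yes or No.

Yes

Ancestors of 53a142b (commits reachable by following parents): {53a142b, 648eae3, fbea25a}.
648eae3 is in that set, so it is an ancestor of 53a142b.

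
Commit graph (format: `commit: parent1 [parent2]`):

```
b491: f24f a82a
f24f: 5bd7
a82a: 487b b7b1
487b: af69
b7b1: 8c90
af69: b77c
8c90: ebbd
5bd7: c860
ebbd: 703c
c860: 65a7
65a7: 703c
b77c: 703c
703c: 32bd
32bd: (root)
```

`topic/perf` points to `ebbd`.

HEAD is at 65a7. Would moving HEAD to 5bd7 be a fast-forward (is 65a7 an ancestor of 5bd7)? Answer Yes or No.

A fast-forward from 65a7 to 5bd7 is possible iff 65a7 is an ancestor of 5bd7.
Ancestors of 5bd7: {32bd, 5bd7, 65a7, 703c, c860}.
65a7 is among them, so fast-forward is possible.

Yes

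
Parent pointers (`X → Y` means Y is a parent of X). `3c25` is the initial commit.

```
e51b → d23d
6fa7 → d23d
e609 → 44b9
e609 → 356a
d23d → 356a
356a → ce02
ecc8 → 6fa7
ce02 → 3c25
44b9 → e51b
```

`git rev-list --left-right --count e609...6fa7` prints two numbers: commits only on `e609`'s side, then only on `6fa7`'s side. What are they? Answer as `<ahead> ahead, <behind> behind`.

3 ahead, 1 behind

Reachable from e609: {356a, 3c25, 44b9, ce02, d23d, e51b, e609}.
Reachable from 6fa7: {356a, 3c25, 6fa7, ce02, d23d}.
Only in e609's history (ahead): {44b9, e51b, e609} — 3.
Only in 6fa7's history (behind): {6fa7} — 1.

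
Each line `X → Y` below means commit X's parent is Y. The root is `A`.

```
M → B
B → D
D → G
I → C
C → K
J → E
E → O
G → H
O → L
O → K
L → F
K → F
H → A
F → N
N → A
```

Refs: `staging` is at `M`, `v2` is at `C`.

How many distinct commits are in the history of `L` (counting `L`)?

Walking parent pointers from L: reachable set = {A, F, L, N}.
That is 4 commits.

4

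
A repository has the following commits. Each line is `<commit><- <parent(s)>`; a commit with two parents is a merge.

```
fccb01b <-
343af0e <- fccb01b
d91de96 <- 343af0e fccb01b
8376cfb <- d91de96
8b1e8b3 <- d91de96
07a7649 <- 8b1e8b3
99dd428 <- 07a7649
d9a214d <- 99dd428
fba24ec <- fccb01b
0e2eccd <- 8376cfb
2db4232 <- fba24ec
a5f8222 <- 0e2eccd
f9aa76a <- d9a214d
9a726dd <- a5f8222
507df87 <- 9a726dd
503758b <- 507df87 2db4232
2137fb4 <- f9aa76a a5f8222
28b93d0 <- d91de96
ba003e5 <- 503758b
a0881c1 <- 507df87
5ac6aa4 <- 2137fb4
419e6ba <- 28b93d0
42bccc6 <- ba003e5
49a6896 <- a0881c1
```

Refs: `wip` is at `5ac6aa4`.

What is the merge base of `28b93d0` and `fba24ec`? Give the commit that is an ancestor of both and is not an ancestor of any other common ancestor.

Ancestors of 28b93d0: {28b93d0, 343af0e, d91de96, fccb01b}.
Ancestors of fba24ec: {fba24ec, fccb01b}.
Common ancestors: {fccb01b}.
The only common ancestor is fccb01b, so it is the merge base.

fccb01b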